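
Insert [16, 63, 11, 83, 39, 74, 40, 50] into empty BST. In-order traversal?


Insert 16: root
Insert 63: R from 16
Insert 11: L from 16
Insert 83: R from 16 -> R from 63
Insert 39: R from 16 -> L from 63
Insert 74: R from 16 -> R from 63 -> L from 83
Insert 40: R from 16 -> L from 63 -> R from 39
Insert 50: R from 16 -> L from 63 -> R from 39 -> R from 40

In-order: [11, 16, 39, 40, 50, 63, 74, 83]


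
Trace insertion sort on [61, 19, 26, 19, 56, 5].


Initial: [61, 19, 26, 19, 56, 5]
Insert 19: [19, 61, 26, 19, 56, 5]
Insert 26: [19, 26, 61, 19, 56, 5]
Insert 19: [19, 19, 26, 61, 56, 5]
Insert 56: [19, 19, 26, 56, 61, 5]
Insert 5: [5, 19, 19, 26, 56, 61]

Sorted: [5, 19, 19, 26, 56, 61]


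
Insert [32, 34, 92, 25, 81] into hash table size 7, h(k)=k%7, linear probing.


Insert 32: h=4 -> slot 4
Insert 34: h=6 -> slot 6
Insert 92: h=1 -> slot 1
Insert 25: h=4, 1 probes -> slot 5
Insert 81: h=4, 3 probes -> slot 0

Table: [81, 92, None, None, 32, 25, 34]


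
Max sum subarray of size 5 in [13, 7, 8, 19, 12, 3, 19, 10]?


[0:5]: 59
[1:6]: 49
[2:7]: 61
[3:8]: 63

Max: 63 at [3:8]


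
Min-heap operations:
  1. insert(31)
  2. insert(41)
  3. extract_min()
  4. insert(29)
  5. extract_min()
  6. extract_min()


insert(31) -> [31]
insert(41) -> [31, 41]
extract_min()->31, [41]
insert(29) -> [29, 41]
extract_min()->29, [41]
extract_min()->41, []

Final heap: []


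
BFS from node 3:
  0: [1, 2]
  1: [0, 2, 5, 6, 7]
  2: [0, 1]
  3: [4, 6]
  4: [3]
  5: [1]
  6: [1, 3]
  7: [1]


Visit 3, enqueue [4, 6]
Visit 4, enqueue []
Visit 6, enqueue [1]
Visit 1, enqueue [0, 2, 5, 7]
Visit 0, enqueue []
Visit 2, enqueue []
Visit 5, enqueue []
Visit 7, enqueue []

BFS order: [3, 4, 6, 1, 0, 2, 5, 7]


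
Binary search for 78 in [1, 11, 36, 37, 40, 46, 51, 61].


Step 1: lo=0, hi=7, mid=3, val=37
Step 2: lo=4, hi=7, mid=5, val=46
Step 3: lo=6, hi=7, mid=6, val=51
Step 4: lo=7, hi=7, mid=7, val=61

Not found


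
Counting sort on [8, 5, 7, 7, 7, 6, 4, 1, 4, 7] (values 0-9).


Input: [8, 5, 7, 7, 7, 6, 4, 1, 4, 7]
Counts: [0, 1, 0, 0, 2, 1, 1, 4, 1, 0]

Sorted: [1, 4, 4, 5, 6, 7, 7, 7, 7, 8]


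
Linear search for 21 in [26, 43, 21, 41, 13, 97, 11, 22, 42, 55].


i=0: 26!=21
i=1: 43!=21
i=2: 21==21 found!

Found at 2, 3 comps


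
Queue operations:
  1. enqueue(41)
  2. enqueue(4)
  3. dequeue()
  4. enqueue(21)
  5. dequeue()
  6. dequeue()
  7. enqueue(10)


enqueue(41) -> [41]
enqueue(4) -> [41, 4]
dequeue()->41, [4]
enqueue(21) -> [4, 21]
dequeue()->4, [21]
dequeue()->21, []
enqueue(10) -> [10]

Final queue: [10]


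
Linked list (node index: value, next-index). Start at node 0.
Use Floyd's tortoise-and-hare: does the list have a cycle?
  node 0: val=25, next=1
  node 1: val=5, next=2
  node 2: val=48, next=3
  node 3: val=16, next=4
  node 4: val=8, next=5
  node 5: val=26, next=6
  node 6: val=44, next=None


Floyd's tortoise (slow, +1) and hare (fast, +2):
  init: slow=0, fast=0
  step 1: slow=1, fast=2
  step 2: slow=2, fast=4
  step 3: slow=3, fast=6
  step 4: fast -> None, no cycle

Cycle: no


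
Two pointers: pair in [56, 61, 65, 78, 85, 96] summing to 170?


lo=0(56)+hi=5(96)=152
lo=1(61)+hi=5(96)=157
lo=2(65)+hi=5(96)=161
lo=3(78)+hi=5(96)=174
lo=3(78)+hi=4(85)=163

No pair found


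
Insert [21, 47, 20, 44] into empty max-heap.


Insert 21: [21]
Insert 47: [47, 21]
Insert 20: [47, 21, 20]
Insert 44: [47, 44, 20, 21]

Final heap: [47, 44, 20, 21]


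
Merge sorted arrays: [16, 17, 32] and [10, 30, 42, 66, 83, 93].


Take 10 from B
Take 16 from A
Take 17 from A
Take 30 from B
Take 32 from A

Merged: [10, 16, 17, 30, 32, 42, 66, 83, 93]


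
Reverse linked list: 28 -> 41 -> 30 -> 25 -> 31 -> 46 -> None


Step 1: curr=28, set curr.next=prev(None) | reversed so far: 28
Step 2: curr=41, set curr.next=prev(28) | reversed so far: 41 -> 28
Step 3: curr=30, set curr.next=prev(41) | reversed so far: 30 -> 41 -> 28
Step 4: curr=25, set curr.next=prev(30) | reversed so far: 25 -> 30 -> 41 -> 28
Step 5: curr=31, set curr.next=prev(25) | reversed so far: 31 -> 25 -> 30 -> 41 -> 28
Step 6: curr=46, set curr.next=prev(31) | reversed so far: 46 -> 31 -> 25 -> 30 -> 41 -> 28

46 -> 31 -> 25 -> 30 -> 41 -> 28 -> None


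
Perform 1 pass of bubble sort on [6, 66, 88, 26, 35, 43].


Initial: [6, 66, 88, 26, 35, 43]
Pass 1: [6, 66, 26, 35, 43, 88] (3 swaps)

After 1 pass: [6, 66, 26, 35, 43, 88]


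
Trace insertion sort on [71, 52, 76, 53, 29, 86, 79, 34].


Initial: [71, 52, 76, 53, 29, 86, 79, 34]
Insert 52: [52, 71, 76, 53, 29, 86, 79, 34]
Insert 76: [52, 71, 76, 53, 29, 86, 79, 34]
Insert 53: [52, 53, 71, 76, 29, 86, 79, 34]
Insert 29: [29, 52, 53, 71, 76, 86, 79, 34]
Insert 86: [29, 52, 53, 71, 76, 86, 79, 34]
Insert 79: [29, 52, 53, 71, 76, 79, 86, 34]
Insert 34: [29, 34, 52, 53, 71, 76, 79, 86]

Sorted: [29, 34, 52, 53, 71, 76, 79, 86]


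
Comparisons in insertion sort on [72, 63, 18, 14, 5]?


Algorithm: insertion sort
Input: [72, 63, 18, 14, 5]
Sorted: [5, 14, 18, 63, 72]

10


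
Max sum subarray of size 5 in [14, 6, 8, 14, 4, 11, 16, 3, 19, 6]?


[0:5]: 46
[1:6]: 43
[2:7]: 53
[3:8]: 48
[4:9]: 53
[5:10]: 55

Max: 55 at [5:10]


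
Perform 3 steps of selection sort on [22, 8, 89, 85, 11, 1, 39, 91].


Initial: [22, 8, 89, 85, 11, 1, 39, 91]
Step 1: min=1 at 5
  Swap: [1, 8, 89, 85, 11, 22, 39, 91]
Step 2: min=8 at 1
  Swap: [1, 8, 89, 85, 11, 22, 39, 91]
Step 3: min=11 at 4
  Swap: [1, 8, 11, 85, 89, 22, 39, 91]

After 3 steps: [1, 8, 11, 85, 89, 22, 39, 91]


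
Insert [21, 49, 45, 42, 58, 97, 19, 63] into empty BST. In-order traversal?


Insert 21: root
Insert 49: R from 21
Insert 45: R from 21 -> L from 49
Insert 42: R from 21 -> L from 49 -> L from 45
Insert 58: R from 21 -> R from 49
Insert 97: R from 21 -> R from 49 -> R from 58
Insert 19: L from 21
Insert 63: R from 21 -> R from 49 -> R from 58 -> L from 97

In-order: [19, 21, 42, 45, 49, 58, 63, 97]


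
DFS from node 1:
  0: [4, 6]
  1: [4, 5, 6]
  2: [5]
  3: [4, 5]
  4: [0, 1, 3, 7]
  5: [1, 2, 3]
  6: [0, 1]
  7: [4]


Visit 1, push [6, 5, 4]
Visit 4, push [7, 3, 0]
Visit 0, push [6]
Visit 6, push []
Visit 3, push [5]
Visit 5, push [2]
Visit 2, push []
Visit 7, push []

DFS order: [1, 4, 0, 6, 3, 5, 2, 7]


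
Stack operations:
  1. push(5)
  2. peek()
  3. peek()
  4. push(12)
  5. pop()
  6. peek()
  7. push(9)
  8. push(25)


push(5) -> [5]
peek()->5
peek()->5
push(12) -> [5, 12]
pop()->12, [5]
peek()->5
push(9) -> [5, 9]
push(25) -> [5, 9, 25]

Final stack: [5, 9, 25]


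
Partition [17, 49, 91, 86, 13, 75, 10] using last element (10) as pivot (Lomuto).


Pivot: 10
Place pivot at 0: [10, 49, 91, 86, 13, 75, 17]

Partitioned: [10, 49, 91, 86, 13, 75, 17]


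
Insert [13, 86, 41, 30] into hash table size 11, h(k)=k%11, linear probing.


Insert 13: h=2 -> slot 2
Insert 86: h=9 -> slot 9
Insert 41: h=8 -> slot 8
Insert 30: h=8, 2 probes -> slot 10

Table: [None, None, 13, None, None, None, None, None, 41, 86, 30]


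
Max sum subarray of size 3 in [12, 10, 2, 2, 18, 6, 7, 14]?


[0:3]: 24
[1:4]: 14
[2:5]: 22
[3:6]: 26
[4:7]: 31
[5:8]: 27

Max: 31 at [4:7]


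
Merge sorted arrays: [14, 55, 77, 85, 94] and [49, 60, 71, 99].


Take 14 from A
Take 49 from B
Take 55 from A
Take 60 from B
Take 71 from B
Take 77 from A
Take 85 from A
Take 94 from A

Merged: [14, 49, 55, 60, 71, 77, 85, 94, 99]


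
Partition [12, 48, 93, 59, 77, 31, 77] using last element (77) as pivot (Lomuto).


Pivot: 77
  12 <= 77: advance i (no swap)
  48 <= 77: advance i (no swap)
  59 <= 77: swap -> [12, 48, 59, 93, 77, 31, 77]
  77 <= 77: swap -> [12, 48, 59, 77, 93, 31, 77]
  31 <= 77: swap -> [12, 48, 59, 77, 31, 93, 77]
Place pivot at 5: [12, 48, 59, 77, 31, 77, 93]

Partitioned: [12, 48, 59, 77, 31, 77, 93]


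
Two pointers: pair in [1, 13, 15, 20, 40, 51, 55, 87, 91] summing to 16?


lo=0(1)+hi=8(91)=92
lo=0(1)+hi=7(87)=88
lo=0(1)+hi=6(55)=56
lo=0(1)+hi=5(51)=52
lo=0(1)+hi=4(40)=41
lo=0(1)+hi=3(20)=21
lo=0(1)+hi=2(15)=16

Yes: 1+15=16


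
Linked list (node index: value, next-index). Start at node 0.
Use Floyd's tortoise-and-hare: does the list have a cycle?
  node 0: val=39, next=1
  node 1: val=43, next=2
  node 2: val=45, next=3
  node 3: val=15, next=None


Floyd's tortoise (slow, +1) and hare (fast, +2):
  init: slow=0, fast=0
  step 1: slow=1, fast=2
  step 2: fast 2->3->None, no cycle

Cycle: no


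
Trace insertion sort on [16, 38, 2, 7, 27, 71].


Initial: [16, 38, 2, 7, 27, 71]
Insert 38: [16, 38, 2, 7, 27, 71]
Insert 2: [2, 16, 38, 7, 27, 71]
Insert 7: [2, 7, 16, 38, 27, 71]
Insert 27: [2, 7, 16, 27, 38, 71]
Insert 71: [2, 7, 16, 27, 38, 71]

Sorted: [2, 7, 16, 27, 38, 71]


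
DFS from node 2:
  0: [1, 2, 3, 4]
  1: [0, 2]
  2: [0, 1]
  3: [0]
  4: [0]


Visit 2, push [1, 0]
Visit 0, push [4, 3, 1]
Visit 1, push []
Visit 3, push []
Visit 4, push []

DFS order: [2, 0, 1, 3, 4]


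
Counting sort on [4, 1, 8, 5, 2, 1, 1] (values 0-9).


Input: [4, 1, 8, 5, 2, 1, 1]
Counts: [0, 3, 1, 0, 1, 1, 0, 0, 1, 0]

Sorted: [1, 1, 1, 2, 4, 5, 8]


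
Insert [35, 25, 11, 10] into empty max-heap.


Insert 35: [35]
Insert 25: [35, 25]
Insert 11: [35, 25, 11]
Insert 10: [35, 25, 11, 10]

Final heap: [35, 25, 11, 10]


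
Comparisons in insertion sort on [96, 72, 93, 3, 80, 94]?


Algorithm: insertion sort
Input: [96, 72, 93, 3, 80, 94]
Sorted: [3, 72, 80, 93, 94, 96]

11


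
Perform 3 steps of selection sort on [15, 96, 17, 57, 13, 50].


Initial: [15, 96, 17, 57, 13, 50]
Step 1: min=13 at 4
  Swap: [13, 96, 17, 57, 15, 50]
Step 2: min=15 at 4
  Swap: [13, 15, 17, 57, 96, 50]
Step 3: min=17 at 2
  Swap: [13, 15, 17, 57, 96, 50]

After 3 steps: [13, 15, 17, 57, 96, 50]


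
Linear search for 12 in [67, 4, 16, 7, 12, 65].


i=0: 67!=12
i=1: 4!=12
i=2: 16!=12
i=3: 7!=12
i=4: 12==12 found!

Found at 4, 5 comps


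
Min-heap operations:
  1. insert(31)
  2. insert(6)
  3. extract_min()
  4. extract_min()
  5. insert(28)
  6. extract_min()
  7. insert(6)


insert(31) -> [31]
insert(6) -> [6, 31]
extract_min()->6, [31]
extract_min()->31, []
insert(28) -> [28]
extract_min()->28, []
insert(6) -> [6]

Final heap: [6]


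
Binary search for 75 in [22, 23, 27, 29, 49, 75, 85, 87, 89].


Step 1: lo=0, hi=8, mid=4, val=49
Step 2: lo=5, hi=8, mid=6, val=85
Step 3: lo=5, hi=5, mid=5, val=75

Found at index 5


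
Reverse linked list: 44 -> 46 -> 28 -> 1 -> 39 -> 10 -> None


Step 1: curr=44, set curr.next=prev(None) | reversed so far: 44
Step 2: curr=46, set curr.next=prev(44) | reversed so far: 46 -> 44
Step 3: curr=28, set curr.next=prev(46) | reversed so far: 28 -> 46 -> 44
Step 4: curr=1, set curr.next=prev(28) | reversed so far: 1 -> 28 -> 46 -> 44
Step 5: curr=39, set curr.next=prev(1) | reversed so far: 39 -> 1 -> 28 -> 46 -> 44
Step 6: curr=10, set curr.next=prev(39) | reversed so far: 10 -> 39 -> 1 -> 28 -> 46 -> 44

10 -> 39 -> 1 -> 28 -> 46 -> 44 -> None


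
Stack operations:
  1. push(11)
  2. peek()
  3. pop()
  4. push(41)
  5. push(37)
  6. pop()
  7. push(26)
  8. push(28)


push(11) -> [11]
peek()->11
pop()->11, []
push(41) -> [41]
push(37) -> [41, 37]
pop()->37, [41]
push(26) -> [41, 26]
push(28) -> [41, 26, 28]

Final stack: [41, 26, 28]


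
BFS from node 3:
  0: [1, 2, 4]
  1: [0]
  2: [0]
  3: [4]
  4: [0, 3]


Visit 3, enqueue [4]
Visit 4, enqueue [0]
Visit 0, enqueue [1, 2]
Visit 1, enqueue []
Visit 2, enqueue []

BFS order: [3, 4, 0, 1, 2]


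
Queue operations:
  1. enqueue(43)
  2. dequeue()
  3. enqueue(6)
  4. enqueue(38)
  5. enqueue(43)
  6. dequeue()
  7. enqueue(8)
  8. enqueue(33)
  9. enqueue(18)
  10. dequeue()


enqueue(43) -> [43]
dequeue()->43, []
enqueue(6) -> [6]
enqueue(38) -> [6, 38]
enqueue(43) -> [6, 38, 43]
dequeue()->6, [38, 43]
enqueue(8) -> [38, 43, 8]
enqueue(33) -> [38, 43, 8, 33]
enqueue(18) -> [38, 43, 8, 33, 18]
dequeue()->38, [43, 8, 33, 18]

Final queue: [43, 8, 33, 18]


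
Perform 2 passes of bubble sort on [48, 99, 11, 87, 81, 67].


Initial: [48, 99, 11, 87, 81, 67]
Pass 1: [48, 11, 87, 81, 67, 99] (4 swaps)
Pass 2: [11, 48, 81, 67, 87, 99] (3 swaps)

After 2 passes: [11, 48, 81, 67, 87, 99]


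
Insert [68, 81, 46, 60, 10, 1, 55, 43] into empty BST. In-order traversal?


Insert 68: root
Insert 81: R from 68
Insert 46: L from 68
Insert 60: L from 68 -> R from 46
Insert 10: L from 68 -> L from 46
Insert 1: L from 68 -> L from 46 -> L from 10
Insert 55: L from 68 -> R from 46 -> L from 60
Insert 43: L from 68 -> L from 46 -> R from 10

In-order: [1, 10, 43, 46, 55, 60, 68, 81]


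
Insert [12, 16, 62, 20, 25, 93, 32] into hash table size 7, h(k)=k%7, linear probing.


Insert 12: h=5 -> slot 5
Insert 16: h=2 -> slot 2
Insert 62: h=6 -> slot 6
Insert 20: h=6, 1 probes -> slot 0
Insert 25: h=4 -> slot 4
Insert 93: h=2, 1 probes -> slot 3
Insert 32: h=4, 4 probes -> slot 1

Table: [20, 32, 16, 93, 25, 12, 62]


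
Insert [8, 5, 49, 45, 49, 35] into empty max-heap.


Insert 8: [8]
Insert 5: [8, 5]
Insert 49: [49, 5, 8]
Insert 45: [49, 45, 8, 5]
Insert 49: [49, 49, 8, 5, 45]
Insert 35: [49, 49, 35, 5, 45, 8]

Final heap: [49, 49, 35, 5, 45, 8]


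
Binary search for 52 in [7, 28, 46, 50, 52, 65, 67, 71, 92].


Step 1: lo=0, hi=8, mid=4, val=52

Found at index 4


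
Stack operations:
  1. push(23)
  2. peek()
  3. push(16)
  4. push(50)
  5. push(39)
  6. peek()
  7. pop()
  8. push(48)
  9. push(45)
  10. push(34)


push(23) -> [23]
peek()->23
push(16) -> [23, 16]
push(50) -> [23, 16, 50]
push(39) -> [23, 16, 50, 39]
peek()->39
pop()->39, [23, 16, 50]
push(48) -> [23, 16, 50, 48]
push(45) -> [23, 16, 50, 48, 45]
push(34) -> [23, 16, 50, 48, 45, 34]

Final stack: [23, 16, 50, 48, 45, 34]


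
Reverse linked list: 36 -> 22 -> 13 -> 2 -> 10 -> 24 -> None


Step 1: curr=36, set curr.next=prev(None) | reversed so far: 36
Step 2: curr=22, set curr.next=prev(36) | reversed so far: 22 -> 36
Step 3: curr=13, set curr.next=prev(22) | reversed so far: 13 -> 22 -> 36
Step 4: curr=2, set curr.next=prev(13) | reversed so far: 2 -> 13 -> 22 -> 36
Step 5: curr=10, set curr.next=prev(2) | reversed so far: 10 -> 2 -> 13 -> 22 -> 36
Step 6: curr=24, set curr.next=prev(10) | reversed so far: 24 -> 10 -> 2 -> 13 -> 22 -> 36

24 -> 10 -> 2 -> 13 -> 22 -> 36 -> None


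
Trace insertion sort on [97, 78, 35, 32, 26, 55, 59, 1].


Initial: [97, 78, 35, 32, 26, 55, 59, 1]
Insert 78: [78, 97, 35, 32, 26, 55, 59, 1]
Insert 35: [35, 78, 97, 32, 26, 55, 59, 1]
Insert 32: [32, 35, 78, 97, 26, 55, 59, 1]
Insert 26: [26, 32, 35, 78, 97, 55, 59, 1]
Insert 55: [26, 32, 35, 55, 78, 97, 59, 1]
Insert 59: [26, 32, 35, 55, 59, 78, 97, 1]
Insert 1: [1, 26, 32, 35, 55, 59, 78, 97]

Sorted: [1, 26, 32, 35, 55, 59, 78, 97]


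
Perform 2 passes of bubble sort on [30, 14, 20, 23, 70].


Initial: [30, 14, 20, 23, 70]
Pass 1: [14, 20, 23, 30, 70] (3 swaps)
Pass 2: [14, 20, 23, 30, 70] (0 swaps)

After 2 passes: [14, 20, 23, 30, 70]


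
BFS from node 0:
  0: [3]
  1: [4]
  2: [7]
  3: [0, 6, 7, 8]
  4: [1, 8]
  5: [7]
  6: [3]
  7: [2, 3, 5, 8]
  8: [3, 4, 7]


Visit 0, enqueue [3]
Visit 3, enqueue [6, 7, 8]
Visit 6, enqueue []
Visit 7, enqueue [2, 5]
Visit 8, enqueue [4]
Visit 2, enqueue []
Visit 5, enqueue []
Visit 4, enqueue [1]
Visit 1, enqueue []

BFS order: [0, 3, 6, 7, 8, 2, 5, 4, 1]


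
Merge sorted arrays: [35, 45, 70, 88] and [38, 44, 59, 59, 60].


Take 35 from A
Take 38 from B
Take 44 from B
Take 45 from A
Take 59 from B
Take 59 from B
Take 60 from B

Merged: [35, 38, 44, 45, 59, 59, 60, 70, 88]


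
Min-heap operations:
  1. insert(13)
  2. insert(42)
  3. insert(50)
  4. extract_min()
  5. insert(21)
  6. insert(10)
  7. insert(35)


insert(13) -> [13]
insert(42) -> [13, 42]
insert(50) -> [13, 42, 50]
extract_min()->13, [42, 50]
insert(21) -> [21, 50, 42]
insert(10) -> [10, 21, 42, 50]
insert(35) -> [10, 21, 42, 50, 35]

Final heap: [10, 21, 42, 50, 35]


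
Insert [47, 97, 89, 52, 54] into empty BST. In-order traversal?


Insert 47: root
Insert 97: R from 47
Insert 89: R from 47 -> L from 97
Insert 52: R from 47 -> L from 97 -> L from 89
Insert 54: R from 47 -> L from 97 -> L from 89 -> R from 52

In-order: [47, 52, 54, 89, 97]


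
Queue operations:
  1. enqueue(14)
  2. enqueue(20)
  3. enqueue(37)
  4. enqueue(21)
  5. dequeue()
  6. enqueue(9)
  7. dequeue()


enqueue(14) -> [14]
enqueue(20) -> [14, 20]
enqueue(37) -> [14, 20, 37]
enqueue(21) -> [14, 20, 37, 21]
dequeue()->14, [20, 37, 21]
enqueue(9) -> [20, 37, 21, 9]
dequeue()->20, [37, 21, 9]

Final queue: [37, 21, 9]


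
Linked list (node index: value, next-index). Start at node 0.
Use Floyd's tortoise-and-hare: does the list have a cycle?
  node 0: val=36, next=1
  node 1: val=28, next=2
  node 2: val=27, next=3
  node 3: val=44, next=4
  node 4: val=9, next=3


Floyd's tortoise (slow, +1) and hare (fast, +2):
  init: slow=0, fast=0
  step 1: slow=1, fast=2
  step 2: slow=2, fast=4
  step 3: slow=3, fast=4
  step 4: slow=4, fast=4
  slow == fast at node 4: cycle detected

Cycle: yes


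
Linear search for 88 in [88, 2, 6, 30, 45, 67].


i=0: 88==88 found!

Found at 0, 1 comps


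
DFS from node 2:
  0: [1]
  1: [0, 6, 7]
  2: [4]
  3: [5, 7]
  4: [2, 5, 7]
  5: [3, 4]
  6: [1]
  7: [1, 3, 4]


Visit 2, push [4]
Visit 4, push [7, 5]
Visit 5, push [3]
Visit 3, push [7]
Visit 7, push [1]
Visit 1, push [6, 0]
Visit 0, push []
Visit 6, push []

DFS order: [2, 4, 5, 3, 7, 1, 0, 6]


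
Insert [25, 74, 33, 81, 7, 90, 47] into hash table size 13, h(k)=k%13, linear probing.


Insert 25: h=12 -> slot 12
Insert 74: h=9 -> slot 9
Insert 33: h=7 -> slot 7
Insert 81: h=3 -> slot 3
Insert 7: h=7, 1 probes -> slot 8
Insert 90: h=12, 1 probes -> slot 0
Insert 47: h=8, 2 probes -> slot 10

Table: [90, None, None, 81, None, None, None, 33, 7, 74, 47, None, 25]


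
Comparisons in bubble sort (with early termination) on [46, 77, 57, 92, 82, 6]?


Algorithm: bubble sort (with early termination)
Input: [46, 77, 57, 92, 82, 6]
Sorted: [6, 46, 57, 77, 82, 92]

15


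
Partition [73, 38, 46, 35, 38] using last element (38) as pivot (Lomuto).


Pivot: 38
  38 <= 38: swap -> [38, 73, 46, 35, 38]
  35 <= 38: swap -> [38, 35, 46, 73, 38]
Place pivot at 2: [38, 35, 38, 73, 46]

Partitioned: [38, 35, 38, 73, 46]


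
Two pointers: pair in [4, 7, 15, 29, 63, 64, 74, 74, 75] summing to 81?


lo=0(4)+hi=8(75)=79
lo=1(7)+hi=8(75)=82
lo=1(7)+hi=7(74)=81

Yes: 7+74=81


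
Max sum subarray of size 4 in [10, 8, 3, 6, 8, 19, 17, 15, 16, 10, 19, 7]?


[0:4]: 27
[1:5]: 25
[2:6]: 36
[3:7]: 50
[4:8]: 59
[5:9]: 67
[6:10]: 58
[7:11]: 60
[8:12]: 52

Max: 67 at [5:9]


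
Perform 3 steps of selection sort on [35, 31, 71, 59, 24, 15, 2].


Initial: [35, 31, 71, 59, 24, 15, 2]
Step 1: min=2 at 6
  Swap: [2, 31, 71, 59, 24, 15, 35]
Step 2: min=15 at 5
  Swap: [2, 15, 71, 59, 24, 31, 35]
Step 3: min=24 at 4
  Swap: [2, 15, 24, 59, 71, 31, 35]

After 3 steps: [2, 15, 24, 59, 71, 31, 35]


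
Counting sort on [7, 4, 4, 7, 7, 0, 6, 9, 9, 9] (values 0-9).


Input: [7, 4, 4, 7, 7, 0, 6, 9, 9, 9]
Counts: [1, 0, 0, 0, 2, 0, 1, 3, 0, 3]

Sorted: [0, 4, 4, 6, 7, 7, 7, 9, 9, 9]


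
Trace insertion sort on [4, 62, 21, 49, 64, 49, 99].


Initial: [4, 62, 21, 49, 64, 49, 99]
Insert 62: [4, 62, 21, 49, 64, 49, 99]
Insert 21: [4, 21, 62, 49, 64, 49, 99]
Insert 49: [4, 21, 49, 62, 64, 49, 99]
Insert 64: [4, 21, 49, 62, 64, 49, 99]
Insert 49: [4, 21, 49, 49, 62, 64, 99]
Insert 99: [4, 21, 49, 49, 62, 64, 99]

Sorted: [4, 21, 49, 49, 62, 64, 99]


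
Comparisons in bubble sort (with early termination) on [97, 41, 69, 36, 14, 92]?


Algorithm: bubble sort (with early termination)
Input: [97, 41, 69, 36, 14, 92]
Sorted: [14, 36, 41, 69, 92, 97]

15


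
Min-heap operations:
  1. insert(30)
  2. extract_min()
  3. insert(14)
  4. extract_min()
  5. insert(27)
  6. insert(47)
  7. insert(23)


insert(30) -> [30]
extract_min()->30, []
insert(14) -> [14]
extract_min()->14, []
insert(27) -> [27]
insert(47) -> [27, 47]
insert(23) -> [23, 47, 27]

Final heap: [23, 47, 27]


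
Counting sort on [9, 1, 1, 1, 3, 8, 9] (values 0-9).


Input: [9, 1, 1, 1, 3, 8, 9]
Counts: [0, 3, 0, 1, 0, 0, 0, 0, 1, 2]

Sorted: [1, 1, 1, 3, 8, 9, 9]


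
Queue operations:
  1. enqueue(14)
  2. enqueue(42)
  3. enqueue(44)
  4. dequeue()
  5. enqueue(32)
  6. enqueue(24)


enqueue(14) -> [14]
enqueue(42) -> [14, 42]
enqueue(44) -> [14, 42, 44]
dequeue()->14, [42, 44]
enqueue(32) -> [42, 44, 32]
enqueue(24) -> [42, 44, 32, 24]

Final queue: [42, 44, 32, 24]


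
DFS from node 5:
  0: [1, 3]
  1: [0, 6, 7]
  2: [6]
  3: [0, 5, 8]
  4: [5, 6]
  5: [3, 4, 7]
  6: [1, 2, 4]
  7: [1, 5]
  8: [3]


Visit 5, push [7, 4, 3]
Visit 3, push [8, 0]
Visit 0, push [1]
Visit 1, push [7, 6]
Visit 6, push [4, 2]
Visit 2, push []
Visit 4, push []
Visit 7, push []
Visit 8, push []

DFS order: [5, 3, 0, 1, 6, 2, 4, 7, 8]


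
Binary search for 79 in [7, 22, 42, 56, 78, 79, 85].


Step 1: lo=0, hi=6, mid=3, val=56
Step 2: lo=4, hi=6, mid=5, val=79

Found at index 5


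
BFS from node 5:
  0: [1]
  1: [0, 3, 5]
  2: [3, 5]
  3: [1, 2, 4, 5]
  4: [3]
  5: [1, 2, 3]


Visit 5, enqueue [1, 2, 3]
Visit 1, enqueue [0]
Visit 2, enqueue []
Visit 3, enqueue [4]
Visit 0, enqueue []
Visit 4, enqueue []

BFS order: [5, 1, 2, 3, 0, 4]


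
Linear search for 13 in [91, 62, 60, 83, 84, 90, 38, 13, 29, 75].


i=0: 91!=13
i=1: 62!=13
i=2: 60!=13
i=3: 83!=13
i=4: 84!=13
i=5: 90!=13
i=6: 38!=13
i=7: 13==13 found!

Found at 7, 8 comps


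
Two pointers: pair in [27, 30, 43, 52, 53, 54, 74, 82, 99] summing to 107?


lo=0(27)+hi=8(99)=126
lo=0(27)+hi=7(82)=109
lo=0(27)+hi=6(74)=101
lo=1(30)+hi=6(74)=104
lo=2(43)+hi=6(74)=117
lo=2(43)+hi=5(54)=97
lo=3(52)+hi=5(54)=106
lo=4(53)+hi=5(54)=107

Yes: 53+54=107


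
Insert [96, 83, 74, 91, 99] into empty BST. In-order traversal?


Insert 96: root
Insert 83: L from 96
Insert 74: L from 96 -> L from 83
Insert 91: L from 96 -> R from 83
Insert 99: R from 96

In-order: [74, 83, 91, 96, 99]


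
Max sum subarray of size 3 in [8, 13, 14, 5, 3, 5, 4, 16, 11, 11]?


[0:3]: 35
[1:4]: 32
[2:5]: 22
[3:6]: 13
[4:7]: 12
[5:8]: 25
[6:9]: 31
[7:10]: 38

Max: 38 at [7:10]


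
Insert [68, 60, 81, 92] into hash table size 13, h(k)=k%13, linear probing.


Insert 68: h=3 -> slot 3
Insert 60: h=8 -> slot 8
Insert 81: h=3, 1 probes -> slot 4
Insert 92: h=1 -> slot 1

Table: [None, 92, None, 68, 81, None, None, None, 60, None, None, None, None]


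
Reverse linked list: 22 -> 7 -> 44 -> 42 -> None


Step 1: curr=22, set curr.next=prev(None) | reversed so far: 22
Step 2: curr=7, set curr.next=prev(22) | reversed so far: 7 -> 22
Step 3: curr=44, set curr.next=prev(7) | reversed so far: 44 -> 7 -> 22
Step 4: curr=42, set curr.next=prev(44) | reversed so far: 42 -> 44 -> 7 -> 22

42 -> 44 -> 7 -> 22 -> None


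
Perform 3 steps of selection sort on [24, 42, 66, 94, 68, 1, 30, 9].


Initial: [24, 42, 66, 94, 68, 1, 30, 9]
Step 1: min=1 at 5
  Swap: [1, 42, 66, 94, 68, 24, 30, 9]
Step 2: min=9 at 7
  Swap: [1, 9, 66, 94, 68, 24, 30, 42]
Step 3: min=24 at 5
  Swap: [1, 9, 24, 94, 68, 66, 30, 42]

After 3 steps: [1, 9, 24, 94, 68, 66, 30, 42]


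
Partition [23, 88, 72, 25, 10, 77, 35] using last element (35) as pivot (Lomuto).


Pivot: 35
  23 <= 35: advance i (no swap)
  25 <= 35: swap -> [23, 25, 72, 88, 10, 77, 35]
  10 <= 35: swap -> [23, 25, 10, 88, 72, 77, 35]
Place pivot at 3: [23, 25, 10, 35, 72, 77, 88]

Partitioned: [23, 25, 10, 35, 72, 77, 88]


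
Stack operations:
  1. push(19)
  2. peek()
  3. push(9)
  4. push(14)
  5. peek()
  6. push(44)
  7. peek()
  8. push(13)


push(19) -> [19]
peek()->19
push(9) -> [19, 9]
push(14) -> [19, 9, 14]
peek()->14
push(44) -> [19, 9, 14, 44]
peek()->44
push(13) -> [19, 9, 14, 44, 13]

Final stack: [19, 9, 14, 44, 13]


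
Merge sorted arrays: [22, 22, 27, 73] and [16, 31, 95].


Take 16 from B
Take 22 from A
Take 22 from A
Take 27 from A
Take 31 from B
Take 73 from A

Merged: [16, 22, 22, 27, 31, 73, 95]


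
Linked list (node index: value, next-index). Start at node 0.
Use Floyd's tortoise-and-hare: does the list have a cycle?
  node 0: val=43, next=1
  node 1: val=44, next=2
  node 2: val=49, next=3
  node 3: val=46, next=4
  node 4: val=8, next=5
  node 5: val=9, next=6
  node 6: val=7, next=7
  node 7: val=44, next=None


Floyd's tortoise (slow, +1) and hare (fast, +2):
  init: slow=0, fast=0
  step 1: slow=1, fast=2
  step 2: slow=2, fast=4
  step 3: slow=3, fast=6
  step 4: fast 6->7->None, no cycle

Cycle: no


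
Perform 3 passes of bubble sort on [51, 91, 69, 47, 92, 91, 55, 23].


Initial: [51, 91, 69, 47, 92, 91, 55, 23]
Pass 1: [51, 69, 47, 91, 91, 55, 23, 92] (5 swaps)
Pass 2: [51, 47, 69, 91, 55, 23, 91, 92] (3 swaps)
Pass 3: [47, 51, 69, 55, 23, 91, 91, 92] (3 swaps)

After 3 passes: [47, 51, 69, 55, 23, 91, 91, 92]


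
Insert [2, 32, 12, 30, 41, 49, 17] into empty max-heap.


Insert 2: [2]
Insert 32: [32, 2]
Insert 12: [32, 2, 12]
Insert 30: [32, 30, 12, 2]
Insert 41: [41, 32, 12, 2, 30]
Insert 49: [49, 32, 41, 2, 30, 12]
Insert 17: [49, 32, 41, 2, 30, 12, 17]

Final heap: [49, 32, 41, 2, 30, 12, 17]


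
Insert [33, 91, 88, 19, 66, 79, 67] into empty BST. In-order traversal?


Insert 33: root
Insert 91: R from 33
Insert 88: R from 33 -> L from 91
Insert 19: L from 33
Insert 66: R from 33 -> L from 91 -> L from 88
Insert 79: R from 33 -> L from 91 -> L from 88 -> R from 66
Insert 67: R from 33 -> L from 91 -> L from 88 -> R from 66 -> L from 79

In-order: [19, 33, 66, 67, 79, 88, 91]


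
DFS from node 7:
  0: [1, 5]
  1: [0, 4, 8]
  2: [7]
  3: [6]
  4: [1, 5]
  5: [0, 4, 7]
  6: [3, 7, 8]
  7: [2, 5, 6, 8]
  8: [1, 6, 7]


Visit 7, push [8, 6, 5, 2]
Visit 2, push []
Visit 5, push [4, 0]
Visit 0, push [1]
Visit 1, push [8, 4]
Visit 4, push []
Visit 8, push [6]
Visit 6, push [3]
Visit 3, push []

DFS order: [7, 2, 5, 0, 1, 4, 8, 6, 3]


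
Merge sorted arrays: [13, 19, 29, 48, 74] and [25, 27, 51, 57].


Take 13 from A
Take 19 from A
Take 25 from B
Take 27 from B
Take 29 from A
Take 48 from A
Take 51 from B
Take 57 from B

Merged: [13, 19, 25, 27, 29, 48, 51, 57, 74]


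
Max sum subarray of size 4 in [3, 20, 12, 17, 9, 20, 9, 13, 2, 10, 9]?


[0:4]: 52
[1:5]: 58
[2:6]: 58
[3:7]: 55
[4:8]: 51
[5:9]: 44
[6:10]: 34
[7:11]: 34

Max: 58 at [1:5]


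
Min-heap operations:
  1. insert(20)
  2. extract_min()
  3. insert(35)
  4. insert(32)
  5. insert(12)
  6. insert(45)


insert(20) -> [20]
extract_min()->20, []
insert(35) -> [35]
insert(32) -> [32, 35]
insert(12) -> [12, 35, 32]
insert(45) -> [12, 35, 32, 45]

Final heap: [12, 35, 32, 45]


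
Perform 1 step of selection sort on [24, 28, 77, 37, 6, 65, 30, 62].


Initial: [24, 28, 77, 37, 6, 65, 30, 62]
Step 1: min=6 at 4
  Swap: [6, 28, 77, 37, 24, 65, 30, 62]

After 1 step: [6, 28, 77, 37, 24, 65, 30, 62]


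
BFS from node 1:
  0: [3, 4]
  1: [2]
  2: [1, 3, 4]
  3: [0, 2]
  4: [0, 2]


Visit 1, enqueue [2]
Visit 2, enqueue [3, 4]
Visit 3, enqueue [0]
Visit 4, enqueue []
Visit 0, enqueue []

BFS order: [1, 2, 3, 4, 0]


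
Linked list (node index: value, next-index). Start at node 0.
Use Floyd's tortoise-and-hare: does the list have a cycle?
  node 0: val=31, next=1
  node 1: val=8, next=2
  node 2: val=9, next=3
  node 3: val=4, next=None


Floyd's tortoise (slow, +1) and hare (fast, +2):
  init: slow=0, fast=0
  step 1: slow=1, fast=2
  step 2: fast 2->3->None, no cycle

Cycle: no


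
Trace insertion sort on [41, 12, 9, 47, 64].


Initial: [41, 12, 9, 47, 64]
Insert 12: [12, 41, 9, 47, 64]
Insert 9: [9, 12, 41, 47, 64]
Insert 47: [9, 12, 41, 47, 64]
Insert 64: [9, 12, 41, 47, 64]

Sorted: [9, 12, 41, 47, 64]


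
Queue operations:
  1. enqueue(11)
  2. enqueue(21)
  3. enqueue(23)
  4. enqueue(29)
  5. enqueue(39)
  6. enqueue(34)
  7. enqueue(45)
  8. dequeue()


enqueue(11) -> [11]
enqueue(21) -> [11, 21]
enqueue(23) -> [11, 21, 23]
enqueue(29) -> [11, 21, 23, 29]
enqueue(39) -> [11, 21, 23, 29, 39]
enqueue(34) -> [11, 21, 23, 29, 39, 34]
enqueue(45) -> [11, 21, 23, 29, 39, 34, 45]
dequeue()->11, [21, 23, 29, 39, 34, 45]

Final queue: [21, 23, 29, 39, 34, 45]


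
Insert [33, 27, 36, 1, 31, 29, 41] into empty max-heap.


Insert 33: [33]
Insert 27: [33, 27]
Insert 36: [36, 27, 33]
Insert 1: [36, 27, 33, 1]
Insert 31: [36, 31, 33, 1, 27]
Insert 29: [36, 31, 33, 1, 27, 29]
Insert 41: [41, 31, 36, 1, 27, 29, 33]

Final heap: [41, 31, 36, 1, 27, 29, 33]


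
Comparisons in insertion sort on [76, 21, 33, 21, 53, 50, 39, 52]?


Algorithm: insertion sort
Input: [76, 21, 33, 21, 53, 50, 39, 52]
Sorted: [21, 21, 33, 39, 50, 52, 53, 76]

18


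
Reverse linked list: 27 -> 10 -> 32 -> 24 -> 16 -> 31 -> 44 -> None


Step 1: curr=27, set curr.next=prev(None) | reversed so far: 27
Step 2: curr=10, set curr.next=prev(27) | reversed so far: 10 -> 27
Step 3: curr=32, set curr.next=prev(10) | reversed so far: 32 -> 10 -> 27
Step 4: curr=24, set curr.next=prev(32) | reversed so far: 24 -> 32 -> 10 -> 27
Step 5: curr=16, set curr.next=prev(24) | reversed so far: 16 -> 24 -> 32 -> 10 -> 27
Step 6: curr=31, set curr.next=prev(16) | reversed so far: 31 -> 16 -> 24 -> 32 -> 10 -> 27
Step 7: curr=44, set curr.next=prev(31) | reversed so far: 44 -> 31 -> 16 -> 24 -> 32 -> 10 -> 27

44 -> 31 -> 16 -> 24 -> 32 -> 10 -> 27 -> None


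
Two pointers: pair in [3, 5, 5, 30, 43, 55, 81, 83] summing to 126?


lo=0(3)+hi=7(83)=86
lo=1(5)+hi=7(83)=88
lo=2(5)+hi=7(83)=88
lo=3(30)+hi=7(83)=113
lo=4(43)+hi=7(83)=126

Yes: 43+83=126


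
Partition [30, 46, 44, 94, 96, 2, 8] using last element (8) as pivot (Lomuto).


Pivot: 8
  2 <= 8: swap -> [2, 46, 44, 94, 96, 30, 8]
Place pivot at 1: [2, 8, 44, 94, 96, 30, 46]

Partitioned: [2, 8, 44, 94, 96, 30, 46]


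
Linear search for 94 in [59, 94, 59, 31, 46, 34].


i=0: 59!=94
i=1: 94==94 found!

Found at 1, 2 comps


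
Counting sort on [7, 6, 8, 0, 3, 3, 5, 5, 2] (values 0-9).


Input: [7, 6, 8, 0, 3, 3, 5, 5, 2]
Counts: [1, 0, 1, 2, 0, 2, 1, 1, 1, 0]

Sorted: [0, 2, 3, 3, 5, 5, 6, 7, 8]


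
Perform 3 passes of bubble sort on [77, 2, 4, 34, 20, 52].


Initial: [77, 2, 4, 34, 20, 52]
Pass 1: [2, 4, 34, 20, 52, 77] (5 swaps)
Pass 2: [2, 4, 20, 34, 52, 77] (1 swaps)
Pass 3: [2, 4, 20, 34, 52, 77] (0 swaps)

After 3 passes: [2, 4, 20, 34, 52, 77]


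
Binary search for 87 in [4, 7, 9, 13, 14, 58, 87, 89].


Step 1: lo=0, hi=7, mid=3, val=13
Step 2: lo=4, hi=7, mid=5, val=58
Step 3: lo=6, hi=7, mid=6, val=87

Found at index 6


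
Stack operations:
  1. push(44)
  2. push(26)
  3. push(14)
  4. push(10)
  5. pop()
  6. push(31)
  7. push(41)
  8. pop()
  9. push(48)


push(44) -> [44]
push(26) -> [44, 26]
push(14) -> [44, 26, 14]
push(10) -> [44, 26, 14, 10]
pop()->10, [44, 26, 14]
push(31) -> [44, 26, 14, 31]
push(41) -> [44, 26, 14, 31, 41]
pop()->41, [44, 26, 14, 31]
push(48) -> [44, 26, 14, 31, 48]

Final stack: [44, 26, 14, 31, 48]


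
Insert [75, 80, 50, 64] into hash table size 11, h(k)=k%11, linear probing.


Insert 75: h=9 -> slot 9
Insert 80: h=3 -> slot 3
Insert 50: h=6 -> slot 6
Insert 64: h=9, 1 probes -> slot 10

Table: [None, None, None, 80, None, None, 50, None, None, 75, 64]


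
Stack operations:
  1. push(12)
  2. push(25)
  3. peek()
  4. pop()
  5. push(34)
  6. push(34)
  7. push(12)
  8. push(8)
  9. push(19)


push(12) -> [12]
push(25) -> [12, 25]
peek()->25
pop()->25, [12]
push(34) -> [12, 34]
push(34) -> [12, 34, 34]
push(12) -> [12, 34, 34, 12]
push(8) -> [12, 34, 34, 12, 8]
push(19) -> [12, 34, 34, 12, 8, 19]

Final stack: [12, 34, 34, 12, 8, 19]


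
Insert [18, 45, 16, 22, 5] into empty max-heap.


Insert 18: [18]
Insert 45: [45, 18]
Insert 16: [45, 18, 16]
Insert 22: [45, 22, 16, 18]
Insert 5: [45, 22, 16, 18, 5]

Final heap: [45, 22, 16, 18, 5]


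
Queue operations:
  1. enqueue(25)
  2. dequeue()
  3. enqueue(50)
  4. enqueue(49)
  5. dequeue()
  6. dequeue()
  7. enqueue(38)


enqueue(25) -> [25]
dequeue()->25, []
enqueue(50) -> [50]
enqueue(49) -> [50, 49]
dequeue()->50, [49]
dequeue()->49, []
enqueue(38) -> [38]

Final queue: [38]


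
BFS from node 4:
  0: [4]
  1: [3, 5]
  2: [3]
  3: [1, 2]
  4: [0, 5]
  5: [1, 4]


Visit 4, enqueue [0, 5]
Visit 0, enqueue []
Visit 5, enqueue [1]
Visit 1, enqueue [3]
Visit 3, enqueue [2]
Visit 2, enqueue []

BFS order: [4, 0, 5, 1, 3, 2]


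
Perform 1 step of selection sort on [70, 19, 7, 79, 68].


Initial: [70, 19, 7, 79, 68]
Step 1: min=7 at 2
  Swap: [7, 19, 70, 79, 68]

After 1 step: [7, 19, 70, 79, 68]


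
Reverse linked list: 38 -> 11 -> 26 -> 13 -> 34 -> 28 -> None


Step 1: curr=38, set curr.next=prev(None) | reversed so far: 38
Step 2: curr=11, set curr.next=prev(38) | reversed so far: 11 -> 38
Step 3: curr=26, set curr.next=prev(11) | reversed so far: 26 -> 11 -> 38
Step 4: curr=13, set curr.next=prev(26) | reversed so far: 13 -> 26 -> 11 -> 38
Step 5: curr=34, set curr.next=prev(13) | reversed so far: 34 -> 13 -> 26 -> 11 -> 38
Step 6: curr=28, set curr.next=prev(34) | reversed so far: 28 -> 34 -> 13 -> 26 -> 11 -> 38

28 -> 34 -> 13 -> 26 -> 11 -> 38 -> None


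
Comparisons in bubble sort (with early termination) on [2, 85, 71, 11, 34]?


Algorithm: bubble sort (with early termination)
Input: [2, 85, 71, 11, 34]
Sorted: [2, 11, 34, 71, 85]

9


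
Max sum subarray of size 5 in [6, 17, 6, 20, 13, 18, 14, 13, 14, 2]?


[0:5]: 62
[1:6]: 74
[2:7]: 71
[3:8]: 78
[4:9]: 72
[5:10]: 61

Max: 78 at [3:8]


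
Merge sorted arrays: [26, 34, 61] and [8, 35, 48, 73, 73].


Take 8 from B
Take 26 from A
Take 34 from A
Take 35 from B
Take 48 from B
Take 61 from A

Merged: [8, 26, 34, 35, 48, 61, 73, 73]


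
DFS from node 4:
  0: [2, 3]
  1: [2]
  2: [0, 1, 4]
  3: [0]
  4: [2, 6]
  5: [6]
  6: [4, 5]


Visit 4, push [6, 2]
Visit 2, push [1, 0]
Visit 0, push [3]
Visit 3, push []
Visit 1, push []
Visit 6, push [5]
Visit 5, push []

DFS order: [4, 2, 0, 3, 1, 6, 5]


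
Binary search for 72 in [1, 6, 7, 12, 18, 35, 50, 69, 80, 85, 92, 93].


Step 1: lo=0, hi=11, mid=5, val=35
Step 2: lo=6, hi=11, mid=8, val=80
Step 3: lo=6, hi=7, mid=6, val=50
Step 4: lo=7, hi=7, mid=7, val=69

Not found


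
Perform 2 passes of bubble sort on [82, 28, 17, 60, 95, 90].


Initial: [82, 28, 17, 60, 95, 90]
Pass 1: [28, 17, 60, 82, 90, 95] (4 swaps)
Pass 2: [17, 28, 60, 82, 90, 95] (1 swaps)

After 2 passes: [17, 28, 60, 82, 90, 95]


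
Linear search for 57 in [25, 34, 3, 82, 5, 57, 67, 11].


i=0: 25!=57
i=1: 34!=57
i=2: 3!=57
i=3: 82!=57
i=4: 5!=57
i=5: 57==57 found!

Found at 5, 6 comps


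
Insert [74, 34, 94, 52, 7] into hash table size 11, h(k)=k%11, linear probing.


Insert 74: h=8 -> slot 8
Insert 34: h=1 -> slot 1
Insert 94: h=6 -> slot 6
Insert 52: h=8, 1 probes -> slot 9
Insert 7: h=7 -> slot 7

Table: [None, 34, None, None, None, None, 94, 7, 74, 52, None]


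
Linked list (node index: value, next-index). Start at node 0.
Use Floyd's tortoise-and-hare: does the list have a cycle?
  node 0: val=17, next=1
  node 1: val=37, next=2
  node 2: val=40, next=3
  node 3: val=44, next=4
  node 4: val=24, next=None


Floyd's tortoise (slow, +1) and hare (fast, +2):
  init: slow=0, fast=0
  step 1: slow=1, fast=2
  step 2: slow=2, fast=4
  step 3: fast -> None, no cycle

Cycle: no


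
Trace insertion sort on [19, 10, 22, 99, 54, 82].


Initial: [19, 10, 22, 99, 54, 82]
Insert 10: [10, 19, 22, 99, 54, 82]
Insert 22: [10, 19, 22, 99, 54, 82]
Insert 99: [10, 19, 22, 99, 54, 82]
Insert 54: [10, 19, 22, 54, 99, 82]
Insert 82: [10, 19, 22, 54, 82, 99]

Sorted: [10, 19, 22, 54, 82, 99]


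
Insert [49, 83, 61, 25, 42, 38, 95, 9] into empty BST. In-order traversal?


Insert 49: root
Insert 83: R from 49
Insert 61: R from 49 -> L from 83
Insert 25: L from 49
Insert 42: L from 49 -> R from 25
Insert 38: L from 49 -> R from 25 -> L from 42
Insert 95: R from 49 -> R from 83
Insert 9: L from 49 -> L from 25

In-order: [9, 25, 38, 42, 49, 61, 83, 95]


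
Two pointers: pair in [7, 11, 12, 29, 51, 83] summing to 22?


lo=0(7)+hi=5(83)=90
lo=0(7)+hi=4(51)=58
lo=0(7)+hi=3(29)=36
lo=0(7)+hi=2(12)=19
lo=1(11)+hi=2(12)=23

No pair found


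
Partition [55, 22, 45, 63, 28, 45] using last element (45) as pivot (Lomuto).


Pivot: 45
  22 <= 45: swap -> [22, 55, 45, 63, 28, 45]
  45 <= 45: swap -> [22, 45, 55, 63, 28, 45]
  28 <= 45: swap -> [22, 45, 28, 63, 55, 45]
Place pivot at 3: [22, 45, 28, 45, 55, 63]

Partitioned: [22, 45, 28, 45, 55, 63]


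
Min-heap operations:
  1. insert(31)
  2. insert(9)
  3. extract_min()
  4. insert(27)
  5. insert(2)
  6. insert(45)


insert(31) -> [31]
insert(9) -> [9, 31]
extract_min()->9, [31]
insert(27) -> [27, 31]
insert(2) -> [2, 31, 27]
insert(45) -> [2, 31, 27, 45]

Final heap: [2, 31, 27, 45]


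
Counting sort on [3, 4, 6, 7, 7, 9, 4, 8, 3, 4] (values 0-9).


Input: [3, 4, 6, 7, 7, 9, 4, 8, 3, 4]
Counts: [0, 0, 0, 2, 3, 0, 1, 2, 1, 1]

Sorted: [3, 3, 4, 4, 4, 6, 7, 7, 8, 9]


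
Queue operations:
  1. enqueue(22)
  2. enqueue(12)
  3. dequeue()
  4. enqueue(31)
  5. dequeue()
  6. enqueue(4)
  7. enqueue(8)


enqueue(22) -> [22]
enqueue(12) -> [22, 12]
dequeue()->22, [12]
enqueue(31) -> [12, 31]
dequeue()->12, [31]
enqueue(4) -> [31, 4]
enqueue(8) -> [31, 4, 8]

Final queue: [31, 4, 8]


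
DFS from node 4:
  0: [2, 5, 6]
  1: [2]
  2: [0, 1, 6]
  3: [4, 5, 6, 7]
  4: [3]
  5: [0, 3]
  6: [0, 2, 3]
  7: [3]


Visit 4, push [3]
Visit 3, push [7, 6, 5]
Visit 5, push [0]
Visit 0, push [6, 2]
Visit 2, push [6, 1]
Visit 1, push []
Visit 6, push []
Visit 7, push []

DFS order: [4, 3, 5, 0, 2, 1, 6, 7]


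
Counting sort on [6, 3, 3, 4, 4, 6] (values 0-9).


Input: [6, 3, 3, 4, 4, 6]
Counts: [0, 0, 0, 2, 2, 0, 2, 0, 0, 0]

Sorted: [3, 3, 4, 4, 6, 6]


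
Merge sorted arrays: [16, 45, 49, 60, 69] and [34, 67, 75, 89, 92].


Take 16 from A
Take 34 from B
Take 45 from A
Take 49 from A
Take 60 from A
Take 67 from B
Take 69 from A

Merged: [16, 34, 45, 49, 60, 67, 69, 75, 89, 92]


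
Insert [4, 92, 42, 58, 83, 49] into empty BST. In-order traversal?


Insert 4: root
Insert 92: R from 4
Insert 42: R from 4 -> L from 92
Insert 58: R from 4 -> L from 92 -> R from 42
Insert 83: R from 4 -> L from 92 -> R from 42 -> R from 58
Insert 49: R from 4 -> L from 92 -> R from 42 -> L from 58

In-order: [4, 42, 49, 58, 83, 92]


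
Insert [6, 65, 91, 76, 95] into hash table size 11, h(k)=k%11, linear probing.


Insert 6: h=6 -> slot 6
Insert 65: h=10 -> slot 10
Insert 91: h=3 -> slot 3
Insert 76: h=10, 1 probes -> slot 0
Insert 95: h=7 -> slot 7

Table: [76, None, None, 91, None, None, 6, 95, None, None, 65]


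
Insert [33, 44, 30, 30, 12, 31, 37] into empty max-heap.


Insert 33: [33]
Insert 44: [44, 33]
Insert 30: [44, 33, 30]
Insert 30: [44, 33, 30, 30]
Insert 12: [44, 33, 30, 30, 12]
Insert 31: [44, 33, 31, 30, 12, 30]
Insert 37: [44, 33, 37, 30, 12, 30, 31]

Final heap: [44, 33, 37, 30, 12, 30, 31]


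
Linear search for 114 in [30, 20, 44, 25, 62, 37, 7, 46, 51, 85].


i=0: 30!=114
i=1: 20!=114
i=2: 44!=114
i=3: 25!=114
i=4: 62!=114
i=5: 37!=114
i=6: 7!=114
i=7: 46!=114
i=8: 51!=114
i=9: 85!=114

Not found, 10 comps


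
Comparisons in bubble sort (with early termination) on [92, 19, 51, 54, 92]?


Algorithm: bubble sort (with early termination)
Input: [92, 19, 51, 54, 92]
Sorted: [19, 51, 54, 92, 92]

7


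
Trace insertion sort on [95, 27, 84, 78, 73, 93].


Initial: [95, 27, 84, 78, 73, 93]
Insert 27: [27, 95, 84, 78, 73, 93]
Insert 84: [27, 84, 95, 78, 73, 93]
Insert 78: [27, 78, 84, 95, 73, 93]
Insert 73: [27, 73, 78, 84, 95, 93]
Insert 93: [27, 73, 78, 84, 93, 95]

Sorted: [27, 73, 78, 84, 93, 95]


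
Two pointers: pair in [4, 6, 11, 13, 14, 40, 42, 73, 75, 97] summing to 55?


lo=0(4)+hi=9(97)=101
lo=0(4)+hi=8(75)=79
lo=0(4)+hi=7(73)=77
lo=0(4)+hi=6(42)=46
lo=1(6)+hi=6(42)=48
lo=2(11)+hi=6(42)=53
lo=3(13)+hi=6(42)=55

Yes: 13+42=55
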